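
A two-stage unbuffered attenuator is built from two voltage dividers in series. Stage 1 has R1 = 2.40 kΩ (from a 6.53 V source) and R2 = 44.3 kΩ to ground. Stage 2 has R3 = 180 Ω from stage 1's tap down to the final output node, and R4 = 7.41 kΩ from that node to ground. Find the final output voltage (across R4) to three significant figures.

V_out ≈ 4.65 V

Stage 2 presents R3+R4 = 7590 Ω as a load on stage 1's tap.
Stage 1's lower leg becomes R2‖(R3+R4) = 6480 Ω, so V_mid = 6.53 × 6480/8880 = 4.765 V.
Stage 2 is itself unloaded: V_out = V_mid × R4/(R3+R4) = 4.765 × 7410/7590 = 4.65 V.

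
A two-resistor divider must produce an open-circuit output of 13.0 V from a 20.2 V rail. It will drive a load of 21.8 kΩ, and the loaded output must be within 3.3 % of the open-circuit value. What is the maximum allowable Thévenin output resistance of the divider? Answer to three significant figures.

Loading drop = R_th/(R_th + R_L) ≤ 0.0330, so R_th ≤ R_L · ε/(1−ε) = 21.8 kΩ × 0.0330/0.9670 = 744 Ω.
(Any R1, R2 with R2/(R1+R2) = 0.644 and R1‖R2 ≤ 744 Ω will meet the spec.)

R_th ≤ 744 Ω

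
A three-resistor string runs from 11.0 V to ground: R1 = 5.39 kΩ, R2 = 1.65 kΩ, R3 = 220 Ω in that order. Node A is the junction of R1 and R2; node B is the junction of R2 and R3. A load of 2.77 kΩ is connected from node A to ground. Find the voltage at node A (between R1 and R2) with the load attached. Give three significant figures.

V ≈ 1.89 V

Below node A the series string R2+R3 = 1870 Ω sits in parallel with the 2770 Ω load: 1116 Ω.
V_A = 11.0 × 1116/(5390 + 1116) = 1.89 V.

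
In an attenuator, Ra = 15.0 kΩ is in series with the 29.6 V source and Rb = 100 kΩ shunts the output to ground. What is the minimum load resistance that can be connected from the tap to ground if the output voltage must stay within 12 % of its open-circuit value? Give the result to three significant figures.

R_L(min) ≈ 95.7 kΩ

Output resistance R_th = Ra‖Rb = (15.0 × 100)/115.0 = 13.04 kΩ.
The fractional drop is R_th/(R_th + R_L); requiring this ≤ 0.120 gives R_L ≥ R_th(1/0.120 − 1) = 13.04 × 7.333 = 95.7 kΩ.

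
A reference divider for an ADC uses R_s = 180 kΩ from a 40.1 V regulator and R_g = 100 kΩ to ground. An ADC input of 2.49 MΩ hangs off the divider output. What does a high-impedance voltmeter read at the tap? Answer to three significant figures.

The load sits in parallel with R_g: R_g‖R_L = (100 × 2490) / (100 + 2490) = 96.14 kΩ.
V_out = 40.1 × 96.14 / (180 + 96.14) = 40.1 × 96.14/276.1 = 14.0 V.
(Unloaded it would have been 14.3 V.)

V_out ≈ 14.0 V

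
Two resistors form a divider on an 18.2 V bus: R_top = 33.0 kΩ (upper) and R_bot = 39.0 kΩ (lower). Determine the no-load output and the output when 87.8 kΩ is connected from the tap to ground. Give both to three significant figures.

Open-circuit: V = 18.2 × 39.0/(33.0 + 39.0) = 9.86 V.
With the load, R_bot becomes R_bot‖R_L = 27.00 kΩ, so V = 18.2 × 27.00/60.00 = 8.19 V.

Unloaded: 9.86 V; loaded: 8.19 V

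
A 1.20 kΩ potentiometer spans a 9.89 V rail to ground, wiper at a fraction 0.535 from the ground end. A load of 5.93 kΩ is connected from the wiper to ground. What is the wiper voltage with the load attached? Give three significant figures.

The wiper splits the pot into (1−α)R = 558.0 Ω above and αR = 642.0 Ω below.
Lower section ‖ load = 579.3 Ω.
V_wiper = 9.89 × 579.3/(558.0 + 579.3) = 5.04 V.

V ≈ 5.04 V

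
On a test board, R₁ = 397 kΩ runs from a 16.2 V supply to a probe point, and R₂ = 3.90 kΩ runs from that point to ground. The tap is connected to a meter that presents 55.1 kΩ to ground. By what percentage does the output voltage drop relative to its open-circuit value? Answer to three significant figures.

6.55 %

The divider's output (Thévenin) resistance is R₁‖R₂ = 3.862 kΩ.
Fractional drop under load = R_th/(R_th + R_L) = 3.862 / (3.862 + 55.1) = 0.06550.
So the output falls by 6.55 %.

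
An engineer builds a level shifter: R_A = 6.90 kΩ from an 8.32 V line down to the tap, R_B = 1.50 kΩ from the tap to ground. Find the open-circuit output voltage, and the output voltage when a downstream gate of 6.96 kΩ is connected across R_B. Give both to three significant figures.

Open-circuit: V = 8.32 × 1.50/(6.90 + 1.50) = 1.49 V.
With the load, R_B becomes R_B‖R_L = 1.234 kΩ, so V = 8.32 × 1.234/8.134 = 1.26 V.

Unloaded: 1.49 V; loaded: 1.26 V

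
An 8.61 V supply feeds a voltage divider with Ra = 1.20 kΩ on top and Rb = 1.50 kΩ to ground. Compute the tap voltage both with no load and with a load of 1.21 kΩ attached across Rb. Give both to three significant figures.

Unloaded: 4.78 V; loaded: 3.08 V

Open-circuit: V = 8.61 × 1.50/(1.20 + 1.50) = 4.78 V.
With the load, Rb becomes Rb‖R_L = 0.6697 kΩ, so V = 8.61 × 0.6697/1.870 = 3.08 V.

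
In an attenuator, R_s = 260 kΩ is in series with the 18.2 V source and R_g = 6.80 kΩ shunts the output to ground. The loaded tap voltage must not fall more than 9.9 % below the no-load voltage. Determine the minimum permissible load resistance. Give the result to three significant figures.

R_L(min) ≈ 60.3 kΩ

Output resistance R_th = R_s‖R_g = (260 × 6.80)/266.8 = 6.627 kΩ.
The fractional drop is R_th/(R_th + R_L); requiring this ≤ 0.0990 gives R_L ≥ R_th(1/0.0990 − 1) = 6.627 × 9.101 = 60.3 kΩ.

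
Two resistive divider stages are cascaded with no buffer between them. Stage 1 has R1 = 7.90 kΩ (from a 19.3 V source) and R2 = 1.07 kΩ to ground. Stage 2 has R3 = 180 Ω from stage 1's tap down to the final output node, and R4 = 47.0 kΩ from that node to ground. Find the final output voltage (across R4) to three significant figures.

V_out ≈ 2.25 V

Stage 2 presents R3+R4 = 47180 Ω as a load on stage 1's tap.
Stage 1's lower leg becomes R2‖(R3+R4) = 1046 Ω, so V_mid = 19.3 × 1046/8946 = 2.257 V.
Stage 2 is itself unloaded: V_out = V_mid × R4/(R3+R4) = 2.257 × 47000/47180 = 2.25 V.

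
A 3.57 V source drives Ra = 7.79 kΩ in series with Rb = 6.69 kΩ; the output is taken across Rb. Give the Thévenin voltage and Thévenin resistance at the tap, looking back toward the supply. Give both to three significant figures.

V_th = 1.65 V, R_th = 3.60 kΩ

V_th is the open-circuit tap voltage: 3.57 × 6.69/(7.79 + 6.69) = 1.65 V.
With the supply zeroed, Ra and Rb appear in parallel from the tap: R_th = Ra‖Rb = (7.79 × 6.69)/14.48 = 3.60 kΩ.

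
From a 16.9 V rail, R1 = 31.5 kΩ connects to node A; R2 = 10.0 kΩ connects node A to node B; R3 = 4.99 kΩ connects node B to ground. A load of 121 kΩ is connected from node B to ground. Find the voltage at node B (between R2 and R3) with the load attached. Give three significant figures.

At node B, R3 is in parallel with the load: R3‖R_L = 4.792 kΩ.
Below node A the resistance is R2 + (R3‖R_L) = 14.79 kΩ, so V_A = 16.9 × 14.79/46.29 = 5.400 V.
Then V_B = V_A × (R3‖R_L)/(R2 + R3‖R_L) = 5.400 × 4.792/14.79 = 1.75 V.

V ≈ 1.75 V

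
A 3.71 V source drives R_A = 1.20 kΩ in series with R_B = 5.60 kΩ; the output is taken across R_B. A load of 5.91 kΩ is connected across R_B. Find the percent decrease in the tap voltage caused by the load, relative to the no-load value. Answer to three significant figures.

14.3 %

Unloaded V = 3.71 × 5.60/6.800 = 3.0553 V.
Loaded: R_B‖R_L = 2.875 kΩ, giving V = 3.71 × 2.875/4.075 = 2.6176 V.
Drop = (3.0553 − 2.6176) / 3.0553 = 14.3 %.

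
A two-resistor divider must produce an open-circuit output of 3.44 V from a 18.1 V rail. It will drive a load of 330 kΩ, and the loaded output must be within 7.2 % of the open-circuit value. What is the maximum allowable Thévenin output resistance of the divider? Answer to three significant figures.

R_th ≤ 25.6 kΩ

Loading drop = R_th/(R_th + R_L) ≤ 0.0720, so R_th ≤ R_L · ε/(1−ε) = 330 kΩ × 0.0720/0.9280 = 25.6 kΩ.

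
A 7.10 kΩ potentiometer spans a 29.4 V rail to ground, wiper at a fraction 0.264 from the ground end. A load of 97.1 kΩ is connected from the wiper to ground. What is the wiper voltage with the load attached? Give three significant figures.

V ≈ 7.65 V

The wiper splits the pot into (1−α)R = 5.226 kΩ above and αR = 1.874 kΩ below.
Lower section ‖ load = 1.839 kΩ.
V_wiper = 29.4 × 1.839/(5.226 + 1.839) = 7.65 V.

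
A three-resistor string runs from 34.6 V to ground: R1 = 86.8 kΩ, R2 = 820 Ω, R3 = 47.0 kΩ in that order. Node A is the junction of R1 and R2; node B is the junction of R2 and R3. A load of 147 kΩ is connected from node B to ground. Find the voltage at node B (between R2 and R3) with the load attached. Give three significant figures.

V ≈ 10.0 V

At node B, R3 is in parallel with the load: R3‖R_L = 35610 Ω.
Below node A the resistance is R2 + (R3‖R_L) = 36430 Ω, so V_A = 34.6 × 36430/123200 = 10.23 V.
Then V_B = V_A × (R3‖R_L)/(R2 + R3‖R_L) = 10.23 × 35610/36430 = 10.0 V.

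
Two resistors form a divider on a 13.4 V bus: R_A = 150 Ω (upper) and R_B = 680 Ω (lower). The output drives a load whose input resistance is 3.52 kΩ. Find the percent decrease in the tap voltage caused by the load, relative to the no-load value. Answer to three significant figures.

The divider's output (Thévenin) resistance is R_A‖R_B = 122.9 Ω.
Fractional drop under load = R_th/(R_th + R_L) = 122.9 / (122.9 + 3520) = 0.03373.
So the output falls by 3.37 %.

3.37 %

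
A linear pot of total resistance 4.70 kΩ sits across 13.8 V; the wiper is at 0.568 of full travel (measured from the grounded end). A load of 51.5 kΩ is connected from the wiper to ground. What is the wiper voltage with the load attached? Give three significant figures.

V ≈ 7.67 V

The wiper splits the pot into (1−α)R = 2.030 kΩ above and αR = 2.670 kΩ below.
Lower section ‖ load = 2.538 kΩ.
V_wiper = 13.8 × 2.538/(2.030 + 2.538) = 7.67 V.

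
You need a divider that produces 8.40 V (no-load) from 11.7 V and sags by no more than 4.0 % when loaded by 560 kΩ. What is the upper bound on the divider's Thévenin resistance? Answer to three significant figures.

Loading drop = R_th/(R_th + R_L) ≤ 0.0400, so R_th ≤ R_L · ε/(1−ε) = 560 kΩ × 0.0400/0.9600 = 23.3 kΩ.
(Any R1, R2 with R2/(R1+R2) = 0.718 and R1‖R2 ≤ 23.3 kΩ will meet the spec.)

R_th ≤ 23.3 kΩ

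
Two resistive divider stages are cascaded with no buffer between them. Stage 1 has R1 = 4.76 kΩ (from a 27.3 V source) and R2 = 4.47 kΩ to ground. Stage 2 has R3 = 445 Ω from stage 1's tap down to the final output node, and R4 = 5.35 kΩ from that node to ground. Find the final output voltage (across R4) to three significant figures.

Stage 2 presents R3+R4 = 5795 Ω as a load on stage 1's tap.
Stage 1's lower leg becomes R2‖(R3+R4) = 2523 Ω, so V_mid = 27.3 × 2523/7283 = 9.459 V.
Stage 2 is itself unloaded: V_out = V_mid × R4/(R3+R4) = 9.459 × 5350/5795 = 8.73 V.

V_out ≈ 8.73 V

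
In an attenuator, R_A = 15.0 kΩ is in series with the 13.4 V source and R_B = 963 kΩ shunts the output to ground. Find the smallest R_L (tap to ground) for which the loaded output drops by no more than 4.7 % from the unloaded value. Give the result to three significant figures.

Output resistance R_th = R_A‖R_B = (15.0 × 963)/978.0 = 14.77 kΩ.
The fractional drop is R_th/(R_th + R_L); requiring this ≤ 0.0470 gives R_L ≥ R_th(1/0.0470 − 1) = 14.77 × 20.28 = 299 kΩ.

R_L(min) ≈ 299 kΩ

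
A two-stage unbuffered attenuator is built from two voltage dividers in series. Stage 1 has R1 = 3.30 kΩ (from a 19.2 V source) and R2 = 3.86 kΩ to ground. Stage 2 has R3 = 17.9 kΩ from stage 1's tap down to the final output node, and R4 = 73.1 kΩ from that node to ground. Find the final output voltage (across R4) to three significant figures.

Stage 2 presents R3+R4 = 91.00 kΩ as a load on stage 1's tap.
Stage 1's lower leg becomes R2‖(R3+R4) = 3.703 kΩ, so V_mid = 19.2 × 3.703/7.003 = 10.15 V.
Stage 2 is itself unloaded: V_out = V_mid × R4/(R3+R4) = 10.15 × 73.1/91.00 = 8.16 V.

V_out ≈ 8.16 V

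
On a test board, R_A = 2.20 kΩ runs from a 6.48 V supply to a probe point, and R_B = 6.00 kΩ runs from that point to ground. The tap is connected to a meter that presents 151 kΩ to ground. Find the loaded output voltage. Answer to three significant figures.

V_out ≈ 4.69 V

The load sits in parallel with R_B: R_B‖R_L = (6.00 × 151) / (6.00 + 151) = 5.771 kΩ.
V_out = 6.48 × 5.771 / (2.20 + 5.771) = 6.48 × 5.771/7.971 = 4.69 V.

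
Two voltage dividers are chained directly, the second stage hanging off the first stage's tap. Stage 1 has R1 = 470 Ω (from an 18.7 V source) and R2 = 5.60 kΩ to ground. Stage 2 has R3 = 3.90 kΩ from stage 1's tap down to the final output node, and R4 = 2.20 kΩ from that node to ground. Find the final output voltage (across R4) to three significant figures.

Stage 2 presents R3+R4 = 6100 Ω as a load on stage 1's tap.
Stage 1's lower leg becomes R2‖(R3+R4) = 2920 Ω, so V_mid = 18.7 × 2920/3390 = 16.11 V.
Stage 2 is itself unloaded: V_out = V_mid × R4/(R3+R4) = 16.11 × 2200/6100 = 5.81 V.

V_out ≈ 5.81 V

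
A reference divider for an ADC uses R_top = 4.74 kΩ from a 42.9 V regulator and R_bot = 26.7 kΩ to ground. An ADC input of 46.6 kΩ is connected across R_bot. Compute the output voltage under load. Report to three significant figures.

The load sits in parallel with R_bot: R_bot‖R_L = (26.7 × 46.6) / (26.7 + 46.6) = 16.97 kΩ.
V_out = 42.9 × 16.97 / (4.74 + 16.97) = 42.9 × 16.97/21.71 = 33.5 V.
(Unloaded it would have been 36.4 V.)

V_out ≈ 33.5 V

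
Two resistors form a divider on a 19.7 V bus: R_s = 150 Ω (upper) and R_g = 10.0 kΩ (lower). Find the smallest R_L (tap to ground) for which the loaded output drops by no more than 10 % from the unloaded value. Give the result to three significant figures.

R_L(min) ≈ 1.33 kΩ

Output resistance R_th = R_s‖R_g = (150 × 10000)/10150 = 147.8 Ω.
The fractional drop is R_th/(R_th + R_L); requiring this ≤ 0.100 gives R_L ≥ R_th(1/0.100 − 1) = 147.8 × 9.000 = 1.33 kΩ.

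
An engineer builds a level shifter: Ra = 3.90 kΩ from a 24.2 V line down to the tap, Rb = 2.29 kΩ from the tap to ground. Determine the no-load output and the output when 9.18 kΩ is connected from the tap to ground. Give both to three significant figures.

Unloaded: 8.95 V; loaded: 7.74 V

Open-circuit: V = 24.2 × 2.29/(3.90 + 2.29) = 8.95 V.
With the load, Rb becomes Rb‖R_L = 1.833 kΩ, so V = 24.2 × 1.833/5.733 = 7.74 V.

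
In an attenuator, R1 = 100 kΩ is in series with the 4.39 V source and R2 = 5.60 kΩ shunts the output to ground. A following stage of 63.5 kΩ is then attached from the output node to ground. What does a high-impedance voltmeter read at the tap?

The load sits in parallel with R2: R2‖R_L = (5.60 × 63.5) / (5.60 + 63.5) = 5.146 kΩ.
V_out = 4.39 × 5.146 / (100 + 5.146) = 4.39 × 5.146/105.1 = 0.215 V.
(Unloaded it would have been 0.233 V.)

V_out ≈ 0.215 V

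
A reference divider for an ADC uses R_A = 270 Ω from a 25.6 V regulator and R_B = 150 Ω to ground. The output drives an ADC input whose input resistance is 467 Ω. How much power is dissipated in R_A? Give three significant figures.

Total resistance from the source is R_A + (R_B‖R_L) = 383.5 Ω, so I = 25.6/383.5 Ω = 66.75 mA.
P = I²·R_A = (66.75 mA)² × 270 Ω = 1200 mW.

P ≈ 1200 mW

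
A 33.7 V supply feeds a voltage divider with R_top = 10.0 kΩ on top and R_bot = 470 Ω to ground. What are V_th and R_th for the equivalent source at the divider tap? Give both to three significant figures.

V_th is the open-circuit tap voltage: 33.7 × 470/(10000 + 470) = 1.51 V.
With the supply zeroed, R_top and R_bot appear in parallel from the tap: R_th = R_top‖R_bot = (10000 × 470)/10470 = 449 Ω.

V_th = 1.51 V, R_th = 449 Ω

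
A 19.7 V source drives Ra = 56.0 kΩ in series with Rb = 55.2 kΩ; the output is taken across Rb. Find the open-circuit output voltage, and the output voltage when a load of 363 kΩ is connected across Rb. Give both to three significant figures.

Unloaded: 9.78 V; loaded: 9.08 V

Open-circuit: V = 19.7 × 55.2/(56.0 + 55.2) = 9.78 V.
With the load, Rb becomes Rb‖R_L = 47.91 kΩ, so V = 19.7 × 47.91/103.9 = 9.08 V.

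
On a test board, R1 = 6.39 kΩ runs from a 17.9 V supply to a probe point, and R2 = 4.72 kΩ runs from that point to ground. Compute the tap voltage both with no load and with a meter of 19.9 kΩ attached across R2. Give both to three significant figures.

Unloaded: 7.60 V; loaded: 6.69 V

Open-circuit: V = 17.9 × 4.72/(6.39 + 4.72) = 7.60 V.
With the load, R2 becomes R2‖R_L = 3.815 kΩ, so V = 17.9 × 3.815/10.21 = 6.69 V.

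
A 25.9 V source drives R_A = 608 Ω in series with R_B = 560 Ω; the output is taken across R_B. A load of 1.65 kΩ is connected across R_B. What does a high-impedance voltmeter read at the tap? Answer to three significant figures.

V_out ≈ 10.6 V

The load sits in parallel with R_B: R_B‖R_L = (560 × 1650) / (560 + 1650) = 418.1 Ω.
V_out = 25.9 × 418.1 / (608 + 418.1) = 25.9 × 418.1/1026 = 10.6 V.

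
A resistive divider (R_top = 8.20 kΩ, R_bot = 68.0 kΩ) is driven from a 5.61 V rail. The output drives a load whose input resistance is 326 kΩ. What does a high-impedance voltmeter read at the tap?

V_out ≈ 4.90 V

The load sits in parallel with R_bot: R_bot‖R_L = (68.0 × 326) / (68.0 + 326) = 56.26 kΩ.
V_out = 5.61 × 56.26 / (8.20 + 56.26) = 5.61 × 56.26/64.46 = 4.90 V.
(Unloaded it would have been 5.01 V.)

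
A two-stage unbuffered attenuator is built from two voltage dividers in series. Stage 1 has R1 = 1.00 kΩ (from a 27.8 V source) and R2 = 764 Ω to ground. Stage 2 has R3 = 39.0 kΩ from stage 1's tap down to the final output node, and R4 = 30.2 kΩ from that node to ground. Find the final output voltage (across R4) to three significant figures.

V_out ≈ 5.22 V

Stage 2 presents R3+R4 = 69200 Ω as a load on stage 1's tap.
Stage 1's lower leg becomes R2‖(R3+R4) = 755.7 Ω, so V_mid = 27.8 × 755.7/1756 = 11.97 V.
Stage 2 is itself unloaded: V_out = V_mid × R4/(R3+R4) = 11.97 × 30200/69200 = 5.22 V.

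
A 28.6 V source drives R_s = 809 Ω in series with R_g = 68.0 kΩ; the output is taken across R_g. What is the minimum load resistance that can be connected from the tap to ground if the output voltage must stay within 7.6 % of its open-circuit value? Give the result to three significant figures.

Output resistance R_th = R_s‖R_g = (809 × 68000)/68810 = 799.5 Ω.
The fractional drop is R_th/(R_th + R_L); requiring this ≤ 0.0760 gives R_L ≥ R_th(1/0.0760 − 1) = 799.5 × 12.16 = 9.72 kΩ.

R_L(min) ≈ 9.72 kΩ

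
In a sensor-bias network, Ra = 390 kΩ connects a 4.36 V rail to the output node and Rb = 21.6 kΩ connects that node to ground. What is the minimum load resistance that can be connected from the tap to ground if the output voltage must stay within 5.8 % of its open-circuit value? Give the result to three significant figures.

Output resistance R_th = Ra‖Rb = (390 × 21.6)/411.6 = 20.47 kΩ.
The fractional drop is R_th/(R_th + R_L); requiring this ≤ 0.0580 gives R_L ≥ R_th(1/0.0580 − 1) = 20.47 × 16.24 = 332 kΩ.

R_L(min) ≈ 332 kΩ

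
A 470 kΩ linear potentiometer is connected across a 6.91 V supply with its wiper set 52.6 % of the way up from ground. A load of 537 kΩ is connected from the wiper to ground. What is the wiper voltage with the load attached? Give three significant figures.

V ≈ 2.98 V

The wiper splits the pot into (1−α)R = 222.8 kΩ above and αR = 247.2 kΩ below.
Lower section ‖ load = 169.3 kΩ.
V_wiper = 6.91 × 169.3/(222.8 + 169.3) = 2.98 V.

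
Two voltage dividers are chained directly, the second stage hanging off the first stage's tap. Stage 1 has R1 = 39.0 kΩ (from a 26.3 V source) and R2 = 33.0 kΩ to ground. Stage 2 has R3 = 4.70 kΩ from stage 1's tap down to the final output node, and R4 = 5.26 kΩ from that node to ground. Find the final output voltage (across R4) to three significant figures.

Stage 2 presents R3+R4 = 9.960 kΩ as a load on stage 1's tap.
Stage 1's lower leg becomes R2‖(R3+R4) = 7.651 kΩ, so V_mid = 26.3 × 7.651/46.65 = 4.313 V.
Stage 2 is itself unloaded: V_out = V_mid × R4/(R3+R4) = 4.313 × 5.26/9.960 = 2.28 V.

V_out ≈ 2.28 V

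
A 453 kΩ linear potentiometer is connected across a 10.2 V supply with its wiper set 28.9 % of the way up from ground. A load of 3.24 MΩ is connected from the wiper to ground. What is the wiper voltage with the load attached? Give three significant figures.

The wiper splits the pot into (1−α)R = 322.1 kΩ above and αR = 130.9 kΩ below.
Lower section ‖ load = 125.8 kΩ.
V_wiper = 10.2 × 125.8/(322.1 + 125.8) = 2.87 V.

V ≈ 2.87 V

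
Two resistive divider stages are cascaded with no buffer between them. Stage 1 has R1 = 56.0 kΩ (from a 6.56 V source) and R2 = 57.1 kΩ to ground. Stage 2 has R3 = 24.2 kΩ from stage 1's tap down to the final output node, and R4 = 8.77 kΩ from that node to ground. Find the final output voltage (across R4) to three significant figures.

V_out ≈ 0.474 V

Stage 2 presents R3+R4 = 32.97 kΩ as a load on stage 1's tap.
Stage 1's lower leg becomes R2‖(R3+R4) = 20.90 kΩ, so V_mid = 6.56 × 20.90/76.90 = 1.783 V.
Stage 2 is itself unloaded: V_out = V_mid × R4/(R3+R4) = 1.783 × 8.77/32.97 = 0.474 V.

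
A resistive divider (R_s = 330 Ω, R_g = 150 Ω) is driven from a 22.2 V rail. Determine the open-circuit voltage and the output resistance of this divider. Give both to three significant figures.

V_th is the open-circuit tap voltage: 22.2 × 150/(330 + 150) = 6.94 V.
With the supply zeroed, R_s and R_g appear in parallel from the tap: R_th = R_s‖R_g = (330 × 150)/480.0 = 103 Ω.

V_th = 6.94 V, R_th = 103 Ω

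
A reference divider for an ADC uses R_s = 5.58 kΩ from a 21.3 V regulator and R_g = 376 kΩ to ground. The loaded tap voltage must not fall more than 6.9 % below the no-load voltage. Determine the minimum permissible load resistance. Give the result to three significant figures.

Output resistance R_th = R_s‖R_g = (5.58 × 376)/381.6 = 5.498 kΩ.
The fractional drop is R_th/(R_th + R_L); requiring this ≤ 0.0690 gives R_L ≥ R_th(1/0.0690 − 1) = 5.498 × 13.49 = 74.2 kΩ.

R_L(min) ≈ 74.2 kΩ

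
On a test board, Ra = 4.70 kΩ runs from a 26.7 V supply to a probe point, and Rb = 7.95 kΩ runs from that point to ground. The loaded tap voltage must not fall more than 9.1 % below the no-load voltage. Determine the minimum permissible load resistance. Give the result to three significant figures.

Output resistance R_th = Ra‖Rb = (4.70 × 7.95)/12.65 = 2.954 kΩ.
The fractional drop is R_th/(R_th + R_L); requiring this ≤ 0.0910 gives R_L ≥ R_th(1/0.0910 − 1) = 2.954 × 9.989 = 29.5 kΩ.

R_L(min) ≈ 29.5 kΩ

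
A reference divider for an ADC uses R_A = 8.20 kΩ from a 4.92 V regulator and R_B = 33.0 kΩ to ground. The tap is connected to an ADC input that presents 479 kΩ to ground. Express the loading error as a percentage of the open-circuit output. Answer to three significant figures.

The divider's output (Thévenin) resistance is R_A‖R_B = 6.568 kΩ.
Fractional drop under load = R_th/(R_th + R_L) = 6.568 / (6.568 + 479) = 0.01353.
So the output falls by 1.35 %.

1.35 %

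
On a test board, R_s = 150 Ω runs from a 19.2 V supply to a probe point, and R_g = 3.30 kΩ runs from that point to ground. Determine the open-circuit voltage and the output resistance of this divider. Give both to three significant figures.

V_th is the open-circuit tap voltage: 19.2 × 3300/(150 + 3300) = 18.4 V.
With the supply zeroed, R_s and R_g appear in parallel from the tap: R_th = R_s‖R_g = (150 × 3300)/3450 = 143 Ω.

V_th = 18.4 V, R_th = 143 Ω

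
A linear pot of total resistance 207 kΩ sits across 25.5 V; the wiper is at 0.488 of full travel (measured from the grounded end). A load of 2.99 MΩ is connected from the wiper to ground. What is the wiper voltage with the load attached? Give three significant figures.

The wiper splits the pot into (1−α)R = 106.0 kΩ above and αR = 101.0 kΩ below.
Lower section ‖ load = 97.71 kΩ.
V_wiper = 25.5 × 97.71/(106.0 + 97.71) = 12.2 V.

V ≈ 12.2 V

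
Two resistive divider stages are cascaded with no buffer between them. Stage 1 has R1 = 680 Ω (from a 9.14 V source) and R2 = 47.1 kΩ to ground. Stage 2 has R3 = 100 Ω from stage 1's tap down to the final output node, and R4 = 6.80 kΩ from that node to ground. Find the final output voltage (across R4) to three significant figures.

Stage 2 presents R3+R4 = 6900 Ω as a load on stage 1's tap.
Stage 1's lower leg becomes R2‖(R3+R4) = 6018 Ω, so V_mid = 9.14 × 6018/6698 = 8.212 V.
Stage 2 is itself unloaded: V_out = V_mid × R4/(R3+R4) = 8.212 × 6800/6900 = 8.09 V.

V_out ≈ 8.09 V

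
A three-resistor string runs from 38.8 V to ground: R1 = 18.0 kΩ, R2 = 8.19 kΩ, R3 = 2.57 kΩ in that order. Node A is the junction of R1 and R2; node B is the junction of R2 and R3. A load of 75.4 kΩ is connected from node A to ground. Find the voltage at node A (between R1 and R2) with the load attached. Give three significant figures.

Below node A the series string R2+R3 = 10.76 kΩ sits in parallel with the 75.4 kΩ load: 9.416 kΩ.
V_A = 38.8 × 9.416/(18.0 + 9.416) = 13.3 V.

V ≈ 13.3 V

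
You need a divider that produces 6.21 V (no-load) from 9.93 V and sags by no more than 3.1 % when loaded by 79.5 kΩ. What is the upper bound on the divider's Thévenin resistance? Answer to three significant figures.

R_th ≤ 2.54 kΩ

Loading drop = R_th/(R_th + R_L) ≤ 0.0310, so R_th ≤ R_L · ε/(1−ε) = 79.5 kΩ × 0.0310/0.9690 = 2.54 kΩ.
(Any R1, R2 with R2/(R1+R2) = 0.625 and R1‖R2 ≤ 2.54 kΩ will meet the spec.)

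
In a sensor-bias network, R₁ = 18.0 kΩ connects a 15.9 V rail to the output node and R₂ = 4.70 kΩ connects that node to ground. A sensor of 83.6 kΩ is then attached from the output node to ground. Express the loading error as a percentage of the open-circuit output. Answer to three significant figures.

4.27 %

The divider's output (Thévenin) resistance is R₁‖R₂ = 3.727 kΩ.
Fractional drop under load = R_th/(R_th + R_L) = 3.727 / (3.727 + 83.6) = 0.04268.
So the output falls by 4.27 %.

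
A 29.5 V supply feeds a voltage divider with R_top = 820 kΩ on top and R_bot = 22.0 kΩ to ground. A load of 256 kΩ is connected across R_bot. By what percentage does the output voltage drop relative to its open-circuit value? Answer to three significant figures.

7.72 %

The divider's output (Thévenin) resistance is R_top‖R_bot = 21.43 kΩ.
Fractional drop under load = R_th/(R_th + R_L) = 21.43 / (21.43 + 256) = 0.07723.
So the output falls by 7.72 %.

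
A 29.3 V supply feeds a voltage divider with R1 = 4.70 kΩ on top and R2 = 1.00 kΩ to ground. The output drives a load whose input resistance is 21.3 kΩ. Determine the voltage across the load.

V_out ≈ 4.95 V

The load sits in parallel with R2: R2‖R_L = (1.00 × 21.3) / (1.00 + 21.3) = 0.9552 kΩ.
V_out = 29.3 × 0.9552 / (4.70 + 0.9552) = 29.3 × 0.9552/5.655 = 4.95 V.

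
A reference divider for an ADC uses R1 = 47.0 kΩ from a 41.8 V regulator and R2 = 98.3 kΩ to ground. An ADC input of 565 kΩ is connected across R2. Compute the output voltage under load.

The load sits in parallel with R2: R2‖R_L = (98.3 × 565) / (98.3 + 565) = 83.73 kΩ.
V_out = 41.8 × 83.73 / (47.0 + 83.73) = 41.8 × 83.73/130.7 = 26.8 V.

V_out ≈ 26.8 V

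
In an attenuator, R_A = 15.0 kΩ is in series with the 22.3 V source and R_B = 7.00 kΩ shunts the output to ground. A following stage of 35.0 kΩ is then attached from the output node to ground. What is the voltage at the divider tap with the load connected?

The load sits in parallel with R_B: R_B‖R_L = (7.00 × 35.0) / (7.00 + 35.0) = 5.833 kΩ.
V_out = 22.3 × 5.833 / (15.0 + 5.833) = 22.3 × 5.833/20.83 = 6.24 V.

V_out ≈ 6.24 V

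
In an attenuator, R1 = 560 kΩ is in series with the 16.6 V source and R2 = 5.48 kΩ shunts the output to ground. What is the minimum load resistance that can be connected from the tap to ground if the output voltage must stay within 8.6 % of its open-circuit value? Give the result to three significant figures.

Output resistance R_th = R1‖R2 = (560 × 5.48)/565.5 = 5.427 kΩ.
The fractional drop is R_th/(R_th + R_L); requiring this ≤ 0.0860 gives R_L ≥ R_th(1/0.0860 − 1) = 5.427 × 10.63 = 57.7 kΩ.

R_L(min) ≈ 57.7 kΩ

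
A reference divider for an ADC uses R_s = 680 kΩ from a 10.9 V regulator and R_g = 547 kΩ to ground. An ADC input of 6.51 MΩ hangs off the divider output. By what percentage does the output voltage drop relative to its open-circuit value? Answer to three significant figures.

4.45 %

The divider's output (Thévenin) resistance is R_s‖R_g = 303.1 kΩ.
Fractional drop under load = R_th/(R_th + R_L) = 303.1 / (303.1 + 6510) = 0.04449.
So the output falls by 4.45 %.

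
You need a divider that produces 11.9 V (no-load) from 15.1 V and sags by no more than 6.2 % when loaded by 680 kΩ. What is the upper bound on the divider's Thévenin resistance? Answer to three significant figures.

R_th ≤ 44.9 kΩ

Loading drop = R_th/(R_th + R_L) ≤ 0.0620, so R_th ≤ R_L · ε/(1−ε) = 680 kΩ × 0.0620/0.9380 = 44.9 kΩ.
(Any R1, R2 with R2/(R1+R2) = 0.788 and R1‖R2 ≤ 44.9 kΩ will meet the spec.)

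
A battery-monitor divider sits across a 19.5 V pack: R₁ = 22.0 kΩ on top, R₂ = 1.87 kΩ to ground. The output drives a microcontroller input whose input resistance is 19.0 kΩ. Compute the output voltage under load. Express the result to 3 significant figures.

V_out ≈ 1.40 V

The load sits in parallel with R₂: R₂‖R_L = (1.87 × 19.0) / (1.87 + 19.0) = 1.702 kΩ.
V_out = 19.5 × 1.702 / (22.0 + 1.702) = 19.5 × 1.702/23.70 = 1.40 V.
(Unloaded it would have been 1.53 V.)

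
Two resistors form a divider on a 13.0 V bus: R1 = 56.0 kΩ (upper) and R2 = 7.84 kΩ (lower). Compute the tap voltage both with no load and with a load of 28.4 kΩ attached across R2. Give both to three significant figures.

Unloaded: 1.60 V; loaded: 1.29 V

Open-circuit: V = 13.0 × 7.84/(56.0 + 7.84) = 1.60 V.
With the load, R2 becomes R2‖R_L = 6.144 kΩ, so V = 13.0 × 6.144/62.14 = 1.29 V.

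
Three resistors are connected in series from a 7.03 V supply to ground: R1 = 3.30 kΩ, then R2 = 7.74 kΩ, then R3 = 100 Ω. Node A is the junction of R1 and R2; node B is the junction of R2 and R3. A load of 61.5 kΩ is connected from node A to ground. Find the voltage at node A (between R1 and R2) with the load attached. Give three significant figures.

Below node A the series string R2+R3 = 7840 Ω sits in parallel with the 61500 Ω load: 6954 Ω.
V_A = 7.03 × 6954/(3300 + 6954) = 4.77 V.

V ≈ 4.77 V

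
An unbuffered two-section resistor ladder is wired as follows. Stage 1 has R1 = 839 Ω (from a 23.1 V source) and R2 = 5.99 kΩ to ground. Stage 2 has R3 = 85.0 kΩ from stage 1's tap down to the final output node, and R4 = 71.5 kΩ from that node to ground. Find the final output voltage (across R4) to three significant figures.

V_out ≈ 9.21 V

Stage 2 presents R3+R4 = 156500 Ω as a load on stage 1's tap.
Stage 1's lower leg becomes R2‖(R3+R4) = 5769 Ω, so V_mid = 23.1 × 5769/6608 = 20.17 V.
Stage 2 is itself unloaded: V_out = V_mid × R4/(R3+R4) = 20.17 × 71500/156500 = 9.21 V.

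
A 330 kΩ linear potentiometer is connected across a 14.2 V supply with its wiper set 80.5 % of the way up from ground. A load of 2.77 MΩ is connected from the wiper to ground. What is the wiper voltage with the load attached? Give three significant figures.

The wiper splits the pot into (1−α)R = 64.35 kΩ above and αR = 265.6 kΩ below.
Lower section ‖ load = 242.4 kΩ.
V_wiper = 14.2 × 242.4/(64.35 + 242.4) = 11.2 V.

V ≈ 11.2 V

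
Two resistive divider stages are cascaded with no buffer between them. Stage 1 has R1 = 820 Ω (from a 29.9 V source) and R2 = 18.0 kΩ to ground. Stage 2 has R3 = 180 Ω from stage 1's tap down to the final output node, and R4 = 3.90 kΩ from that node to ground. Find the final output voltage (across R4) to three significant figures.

V_out ≈ 22.9 V

Stage 2 presents R3+R4 = 4080 Ω as a load on stage 1's tap.
Stage 1's lower leg becomes R2‖(R3+R4) = 3326 Ω, so V_mid = 29.9 × 3326/4146 = 23.99 V.
Stage 2 is itself unloaded: V_out = V_mid × R4/(R3+R4) = 23.99 × 3900/4080 = 22.9 V.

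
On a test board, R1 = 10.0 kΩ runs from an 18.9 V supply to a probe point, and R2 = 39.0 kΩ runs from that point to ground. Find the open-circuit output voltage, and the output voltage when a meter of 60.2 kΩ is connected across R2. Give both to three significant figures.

Open-circuit: V = 18.9 × 39.0/(10.0 + 39.0) = 15.0 V.
With the load, R2 becomes R2‖R_L = 23.67 kΩ, so V = 18.9 × 23.67/33.67 = 13.3 V.

Unloaded: 15.0 V; loaded: 13.3 V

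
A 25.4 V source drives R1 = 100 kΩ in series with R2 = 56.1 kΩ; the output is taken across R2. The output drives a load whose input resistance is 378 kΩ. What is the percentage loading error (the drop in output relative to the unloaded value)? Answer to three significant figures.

8.68 %

The divider's output (Thévenin) resistance is R1‖R2 = 35.94 kΩ.
Fractional drop under load = R_th/(R_th + R_L) = 35.94 / (35.94 + 378) = 0.08682.
So the output falls by 8.68 %.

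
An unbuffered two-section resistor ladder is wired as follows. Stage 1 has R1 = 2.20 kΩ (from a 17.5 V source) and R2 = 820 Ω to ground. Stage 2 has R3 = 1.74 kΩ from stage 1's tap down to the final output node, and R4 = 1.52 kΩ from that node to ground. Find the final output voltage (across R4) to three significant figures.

Stage 2 presents R3+R4 = 3260 Ω as a load on stage 1's tap.
Stage 1's lower leg becomes R2‖(R3+R4) = 655.2 Ω, so V_mid = 17.5 × 655.2/2855 = 4.016 V.
Stage 2 is itself unloaded: V_out = V_mid × R4/(R3+R4) = 4.016 × 1520/3260 = 1.87 V.

V_out ≈ 1.87 V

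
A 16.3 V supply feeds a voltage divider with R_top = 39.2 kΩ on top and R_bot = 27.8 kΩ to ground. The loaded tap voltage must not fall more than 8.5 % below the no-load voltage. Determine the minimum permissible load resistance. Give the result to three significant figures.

Output resistance R_th = R_top‖R_bot = (39.2 × 27.8)/67.00 = 16.27 kΩ.
The fractional drop is R_th/(R_th + R_L); requiring this ≤ 0.0850 gives R_L ≥ R_th(1/0.0850 − 1) = 16.27 × 10.76 = 175 kΩ.

R_L(min) ≈ 175 kΩ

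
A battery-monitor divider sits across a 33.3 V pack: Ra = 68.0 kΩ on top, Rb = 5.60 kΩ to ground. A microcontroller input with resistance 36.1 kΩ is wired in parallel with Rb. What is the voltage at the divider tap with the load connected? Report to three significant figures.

The load sits in parallel with Rb: Rb‖R_L = (5.60 × 36.1) / (5.60 + 36.1) = 4.848 kΩ.
V_out = 33.3 × 4.848 / (68.0 + 4.848) = 33.3 × 4.848/72.85 = 2.22 V.
(Unloaded it would have been 2.53 V.)

V_out ≈ 2.22 V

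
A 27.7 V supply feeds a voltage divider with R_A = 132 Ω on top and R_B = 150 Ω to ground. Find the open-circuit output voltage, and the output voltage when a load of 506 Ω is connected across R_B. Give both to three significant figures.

Open-circuit: V = 27.7 × 150/(132 + 150) = 14.7 V.
With the load, R_B becomes R_B‖R_L = 115.7 Ω, so V = 27.7 × 115.7/247.7 = 12.9 V.

Unloaded: 14.7 V; loaded: 12.9 V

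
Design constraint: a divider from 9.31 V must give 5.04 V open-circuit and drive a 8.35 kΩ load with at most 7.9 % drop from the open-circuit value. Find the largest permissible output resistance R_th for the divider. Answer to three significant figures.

Loading drop = R_th/(R_th + R_L) ≤ 0.0790, so R_th ≤ R_L · ε/(1−ε) = 8.35 kΩ × 0.0790/0.9210 = 716 Ω.
(Any R1, R2 with R2/(R1+R2) = 0.541 and R1‖R2 ≤ 716 Ω will meet the spec.)

R_th ≤ 716 Ω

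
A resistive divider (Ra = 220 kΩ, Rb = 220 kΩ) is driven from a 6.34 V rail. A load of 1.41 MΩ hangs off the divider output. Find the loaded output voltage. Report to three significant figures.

The load sits in parallel with Rb: Rb‖R_L = (220 × 1410) / (220 + 1410) = 190.3 kΩ.
V_out = 6.34 × 190.3 / (220 + 190.3) = 6.34 × 190.3/410.3 = 2.94 V.

V_out ≈ 2.94 V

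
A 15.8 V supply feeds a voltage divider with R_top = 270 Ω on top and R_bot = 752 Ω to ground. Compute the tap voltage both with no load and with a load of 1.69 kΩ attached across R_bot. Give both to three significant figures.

Unloaded: 11.6 V; loaded: 10.4 V

Open-circuit: V = 15.8 × 752/(270 + 752) = 11.6 V.
With the load, R_bot becomes R_bot‖R_L = 520.4 Ω, so V = 15.8 × 520.4/790.4 = 10.4 V.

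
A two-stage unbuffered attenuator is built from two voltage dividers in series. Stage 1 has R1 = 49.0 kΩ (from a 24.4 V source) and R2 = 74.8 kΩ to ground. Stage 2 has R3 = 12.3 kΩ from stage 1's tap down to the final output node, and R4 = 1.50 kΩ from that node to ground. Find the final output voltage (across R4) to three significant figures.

Stage 2 presents R3+R4 = 13.80 kΩ as a load on stage 1's tap.
Stage 1's lower leg becomes R2‖(R3+R4) = 11.65 kΩ, so V_mid = 24.4 × 11.65/60.65 = 4.687 V.
Stage 2 is itself unloaded: V_out = V_mid × R4/(R3+R4) = 4.687 × 1.50/13.80 = 0.509 V.

V_out ≈ 0.509 V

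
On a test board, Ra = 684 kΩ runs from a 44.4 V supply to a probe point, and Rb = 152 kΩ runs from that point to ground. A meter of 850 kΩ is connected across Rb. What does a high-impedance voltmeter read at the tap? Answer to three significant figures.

V_out ≈ 7.04 V

The load sits in parallel with Rb: Rb‖R_L = (152 × 850) / (152 + 850) = 128.9 kΩ.
V_out = 44.4 × 128.9 / (684 + 128.9) = 44.4 × 128.9/812.9 = 7.04 V.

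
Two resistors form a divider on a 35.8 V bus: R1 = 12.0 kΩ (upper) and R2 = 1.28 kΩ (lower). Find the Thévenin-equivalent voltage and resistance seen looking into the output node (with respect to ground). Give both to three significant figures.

V_th = 3.45 V, R_th = 1.16 kΩ

V_th is the open-circuit tap voltage: 35.8 × 1.28/(12.0 + 1.28) = 3.45 V.
With the supply zeroed, R1 and R2 appear in parallel from the tap: R_th = R1‖R2 = (12.0 × 1.28)/13.28 = 1.16 kΩ.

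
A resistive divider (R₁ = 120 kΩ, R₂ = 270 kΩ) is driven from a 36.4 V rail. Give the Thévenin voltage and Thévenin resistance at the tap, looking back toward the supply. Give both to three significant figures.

V_th is the open-circuit tap voltage: 36.4 × 270/(120 + 270) = 25.2 V.
With the supply zeroed, R₁ and R₂ appear in parallel from the tap: R_th = R₁‖R₂ = (120 × 270)/390.0 = 83.1 kΩ.

V_th = 25.2 V, R_th = 83.1 kΩ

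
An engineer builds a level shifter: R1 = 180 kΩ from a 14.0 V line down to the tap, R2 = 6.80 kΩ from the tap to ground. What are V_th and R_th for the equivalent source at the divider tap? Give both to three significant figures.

V_th = 0.510 V, R_th = 6.55 kΩ

V_th is the open-circuit tap voltage: 14.0 × 6.80/(180 + 6.80) = 0.510 V.
With the supply zeroed, R1 and R2 appear in parallel from the tap: R_th = R1‖R2 = (180 × 6.80)/186.8 = 6.55 kΩ.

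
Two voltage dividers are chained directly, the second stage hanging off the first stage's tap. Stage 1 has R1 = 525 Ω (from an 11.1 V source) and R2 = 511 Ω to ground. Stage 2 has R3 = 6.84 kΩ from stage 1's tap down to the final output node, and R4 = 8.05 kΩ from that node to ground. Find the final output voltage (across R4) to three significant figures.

V_out ≈ 2.91 V

Stage 2 presents R3+R4 = 14890 Ω as a load on stage 1's tap.
Stage 1's lower leg becomes R2‖(R3+R4) = 494.0 Ω, so V_mid = 11.1 × 494.0/1019 = 5.381 V.
Stage 2 is itself unloaded: V_out = V_mid × R4/(R3+R4) = 5.381 × 8050/14890 = 2.91 V.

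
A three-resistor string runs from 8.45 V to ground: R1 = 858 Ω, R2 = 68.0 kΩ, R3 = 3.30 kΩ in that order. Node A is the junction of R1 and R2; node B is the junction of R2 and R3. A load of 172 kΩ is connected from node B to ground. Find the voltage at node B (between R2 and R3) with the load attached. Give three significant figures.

At node B, R3 is in parallel with the load: R3‖R_L = 3238 Ω.
Below node A the resistance is R2 + (R3‖R_L) = 71240 Ω, so V_A = 8.45 × 71240/72100 = 8.349 V.
Then V_B = V_A × (R3‖R_L)/(R2 + R3‖R_L) = 8.349 × 3238/71240 = 0.379 V.

V ≈ 0.379 V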